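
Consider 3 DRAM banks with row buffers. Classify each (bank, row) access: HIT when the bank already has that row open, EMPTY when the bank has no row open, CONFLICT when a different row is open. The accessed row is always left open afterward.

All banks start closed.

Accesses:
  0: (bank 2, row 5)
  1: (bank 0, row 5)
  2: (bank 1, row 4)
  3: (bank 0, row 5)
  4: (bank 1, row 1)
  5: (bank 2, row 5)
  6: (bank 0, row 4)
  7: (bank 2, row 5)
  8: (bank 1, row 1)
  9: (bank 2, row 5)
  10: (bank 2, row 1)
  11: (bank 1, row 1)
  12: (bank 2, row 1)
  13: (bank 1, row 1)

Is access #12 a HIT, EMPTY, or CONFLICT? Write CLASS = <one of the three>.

CLASS = HIT

step 0: bank2 None->5 [EMPTY]
step 1: bank0 None->5 [EMPTY]
step 2: bank1 None->4 [EMPTY]
step 3: bank0 5->5 [HIT]
step 4: bank1 4->1 [CONFLICT]
step 5: bank2 5->5 [HIT]
step 6: bank0 5->4 [CONFLICT]
step 7: bank2 5->5 [HIT]
step 8: bank1 1->1 [HIT]
step 9: bank2 5->5 [HIT]
step 10: bank2 5->1 [CONFLICT]
step 11: bank1 1->1 [HIT]
step 12: bank2 1->1 [HIT]
step 13: bank1 1->1 [HIT]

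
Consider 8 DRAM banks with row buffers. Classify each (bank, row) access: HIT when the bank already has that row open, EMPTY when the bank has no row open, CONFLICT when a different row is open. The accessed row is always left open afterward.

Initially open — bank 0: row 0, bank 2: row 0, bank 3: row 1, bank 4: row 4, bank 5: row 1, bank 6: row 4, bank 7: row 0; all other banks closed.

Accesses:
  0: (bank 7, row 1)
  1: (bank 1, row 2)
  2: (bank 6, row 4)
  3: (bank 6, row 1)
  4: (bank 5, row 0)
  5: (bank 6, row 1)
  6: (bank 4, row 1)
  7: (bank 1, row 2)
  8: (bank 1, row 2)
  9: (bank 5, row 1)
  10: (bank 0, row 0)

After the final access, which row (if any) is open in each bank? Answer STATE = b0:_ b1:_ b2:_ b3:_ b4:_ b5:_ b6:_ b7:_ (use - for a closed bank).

  [0] b7 r1: had r0 ⇒ C
  [1] b1 r2: no row ⇒ E
  [2] b6 r4: had r4 ⇒ H
  [3] b6 r1: had r4 ⇒ C
  [4] b5 r0: had r1 ⇒ C
  [5] b6 r1: had r1 ⇒ H
  [6] b4 r1: had r4 ⇒ C
  [7] b1 r2: had r2 ⇒ H
  [8] b1 r2: had r2 ⇒ H
  [9] b5 r1: had r0 ⇒ C
  [10] b0 r0: had r0 ⇒ H

STATE = b0:0 b1:2 b2:0 b3:1 b4:1 b5:1 b6:1 b7:1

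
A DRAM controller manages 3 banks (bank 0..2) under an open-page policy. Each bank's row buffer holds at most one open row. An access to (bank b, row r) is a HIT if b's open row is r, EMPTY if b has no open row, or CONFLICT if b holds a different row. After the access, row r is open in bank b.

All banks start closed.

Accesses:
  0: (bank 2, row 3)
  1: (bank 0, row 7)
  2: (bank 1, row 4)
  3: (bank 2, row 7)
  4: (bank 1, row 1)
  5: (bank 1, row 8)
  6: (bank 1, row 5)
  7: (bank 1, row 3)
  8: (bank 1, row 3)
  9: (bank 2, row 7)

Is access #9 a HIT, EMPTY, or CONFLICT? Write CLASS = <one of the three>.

  [0] b2 r3: no row ⇒ E
  [1] b0 r7: no row ⇒ E
  [2] b1 r4: no row ⇒ E
  [3] b2 r7: had r3 ⇒ C
  [4] b1 r1: had r4 ⇒ C
  [5] b1 r8: had r1 ⇒ C
  [6] b1 r5: had r8 ⇒ C
  [7] b1 r3: had r5 ⇒ C
  [8] b1 r3: had r3 ⇒ H
  [9] b2 r7: had r7 ⇒ H

CLASS = HIT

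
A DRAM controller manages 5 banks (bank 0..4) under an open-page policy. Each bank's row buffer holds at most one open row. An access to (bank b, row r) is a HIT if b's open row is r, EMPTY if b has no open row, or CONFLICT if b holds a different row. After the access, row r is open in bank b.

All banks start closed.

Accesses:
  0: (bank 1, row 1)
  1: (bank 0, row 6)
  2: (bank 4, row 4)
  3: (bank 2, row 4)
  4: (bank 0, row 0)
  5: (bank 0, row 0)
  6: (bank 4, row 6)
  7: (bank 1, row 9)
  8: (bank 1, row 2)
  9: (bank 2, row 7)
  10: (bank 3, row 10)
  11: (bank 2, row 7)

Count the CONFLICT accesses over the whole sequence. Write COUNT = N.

#0 (1,1) E
#1 (0,6) E
#2 (4,4) E
#3 (2,4) E
#4 (0,0) C  (was 6)
#5 (0,0) H  (was 0)
#6 (4,6) C  (was 4)
#7 (1,9) C  (was 1)
#8 (1,2) C  (was 9)
#9 (2,7) C  (was 4)
#10 (3,10) E
#11 (2,7) H  (was 7)

COUNT = 5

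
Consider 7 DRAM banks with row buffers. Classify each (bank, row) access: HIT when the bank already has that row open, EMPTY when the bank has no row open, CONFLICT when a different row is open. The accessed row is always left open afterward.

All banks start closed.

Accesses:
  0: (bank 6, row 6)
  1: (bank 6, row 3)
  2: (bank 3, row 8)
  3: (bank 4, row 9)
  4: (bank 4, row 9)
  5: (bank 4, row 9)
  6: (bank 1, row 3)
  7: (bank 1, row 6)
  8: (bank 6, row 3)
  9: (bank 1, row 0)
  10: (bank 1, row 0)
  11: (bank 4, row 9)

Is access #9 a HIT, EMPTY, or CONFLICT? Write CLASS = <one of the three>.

CLASS = CONFLICT

  [0] b6 r6: no row ⇒ E
  [1] b6 r3: had r6 ⇒ C
  [2] b3 r8: no row ⇒ E
  [3] b4 r9: no row ⇒ E
  [4] b4 r9: had r9 ⇒ H
  [5] b4 r9: had r9 ⇒ H
  [6] b1 r3: no row ⇒ E
  [7] b1 r6: had r3 ⇒ C
  [8] b6 r3: had r3 ⇒ H
  [9] b1 r0: had r6 ⇒ C
  [10] b1 r0: had r0 ⇒ H
  [11] b4 r9: had r9 ⇒ H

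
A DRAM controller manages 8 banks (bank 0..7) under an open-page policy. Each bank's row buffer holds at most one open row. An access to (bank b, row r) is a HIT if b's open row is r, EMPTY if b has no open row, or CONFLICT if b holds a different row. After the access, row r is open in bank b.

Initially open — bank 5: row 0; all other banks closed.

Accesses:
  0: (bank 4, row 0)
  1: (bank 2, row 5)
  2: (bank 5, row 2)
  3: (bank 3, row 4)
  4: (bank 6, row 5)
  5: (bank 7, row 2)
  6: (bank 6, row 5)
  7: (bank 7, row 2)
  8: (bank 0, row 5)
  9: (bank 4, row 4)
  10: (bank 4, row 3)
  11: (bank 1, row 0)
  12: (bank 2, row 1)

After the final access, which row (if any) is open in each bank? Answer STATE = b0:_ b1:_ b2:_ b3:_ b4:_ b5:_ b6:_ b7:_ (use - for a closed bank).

STATE = b0:5 b1:0 b2:1 b3:4 b4:3 b5:2 b6:5 b7:2

  [0] b4 r0: no row ⇒ E
  [1] b2 r5: no row ⇒ E
  [2] b5 r2: had r0 ⇒ C
  [3] b3 r4: no row ⇒ E
  [4] b6 r5: no row ⇒ E
  [5] b7 r2: no row ⇒ E
  [6] b6 r5: had r5 ⇒ H
  [7] b7 r2: had r2 ⇒ H
  [8] b0 r5: no row ⇒ E
  [9] b4 r4: had r0 ⇒ C
  [10] b4 r3: had r4 ⇒ C
  [11] b1 r0: no row ⇒ E
  [12] b2 r1: had r5 ⇒ C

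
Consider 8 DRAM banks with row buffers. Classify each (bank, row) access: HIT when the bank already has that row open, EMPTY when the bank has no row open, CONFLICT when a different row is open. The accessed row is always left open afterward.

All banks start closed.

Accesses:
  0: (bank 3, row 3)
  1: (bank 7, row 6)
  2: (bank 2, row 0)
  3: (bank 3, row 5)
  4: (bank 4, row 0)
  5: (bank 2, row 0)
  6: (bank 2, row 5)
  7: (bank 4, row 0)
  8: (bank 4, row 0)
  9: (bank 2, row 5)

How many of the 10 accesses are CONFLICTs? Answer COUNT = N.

#0 (3,3) E
#1 (7,6) E
#2 (2,0) E
#3 (3,5) C  (was 3)
#4 (4,0) E
#5 (2,0) H  (was 0)
#6 (2,5) C  (was 0)
#7 (4,0) H  (was 0)
#8 (4,0) H  (was 0)
#9 (2,5) H  (was 5)

COUNT = 2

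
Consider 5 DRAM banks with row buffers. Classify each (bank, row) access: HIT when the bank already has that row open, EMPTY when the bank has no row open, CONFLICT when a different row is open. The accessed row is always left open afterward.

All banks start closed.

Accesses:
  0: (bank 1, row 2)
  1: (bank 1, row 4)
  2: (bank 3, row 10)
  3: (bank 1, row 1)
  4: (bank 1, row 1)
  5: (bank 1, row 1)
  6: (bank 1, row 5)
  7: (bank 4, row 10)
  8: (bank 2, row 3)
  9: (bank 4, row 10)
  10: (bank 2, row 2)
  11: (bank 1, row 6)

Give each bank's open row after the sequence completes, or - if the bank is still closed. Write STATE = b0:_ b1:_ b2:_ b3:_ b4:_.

STATE = b0:- b1:6 b2:2 b3:10 b4:10

#0 (1,2) E
#1 (1,4) C  (was 2)
#2 (3,10) E
#3 (1,1) C  (was 4)
#4 (1,1) H  (was 1)
#5 (1,1) H  (was 1)
#6 (1,5) C  (was 1)
#7 (4,10) E
#8 (2,3) E
#9 (4,10) H  (was 10)
#10 (2,2) C  (was 3)
#11 (1,6) C  (was 5)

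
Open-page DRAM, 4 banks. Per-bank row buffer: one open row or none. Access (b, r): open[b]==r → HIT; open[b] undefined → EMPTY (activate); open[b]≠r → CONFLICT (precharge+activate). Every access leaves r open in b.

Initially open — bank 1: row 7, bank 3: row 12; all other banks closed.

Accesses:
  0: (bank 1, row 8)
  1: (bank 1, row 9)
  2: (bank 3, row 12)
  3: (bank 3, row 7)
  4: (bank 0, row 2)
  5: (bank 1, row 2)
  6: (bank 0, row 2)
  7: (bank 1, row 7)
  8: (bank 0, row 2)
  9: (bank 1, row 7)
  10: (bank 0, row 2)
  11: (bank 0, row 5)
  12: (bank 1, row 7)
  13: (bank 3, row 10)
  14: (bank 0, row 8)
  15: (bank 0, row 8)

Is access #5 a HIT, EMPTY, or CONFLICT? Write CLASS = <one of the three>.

CLASS = CONFLICT

step 0: bank1 7->8 [CONFLICT]
step 1: bank1 8->9 [CONFLICT]
step 2: bank3 12->12 [HIT]
step 3: bank3 12->7 [CONFLICT]
step 4: bank0 None->2 [EMPTY]
step 5: bank1 9->2 [CONFLICT]
step 6: bank0 2->2 [HIT]
step 7: bank1 2->7 [CONFLICT]
step 8: bank0 2->2 [HIT]
step 9: bank1 7->7 [HIT]
step 10: bank0 2->2 [HIT]
step 11: bank0 2->5 [CONFLICT]
step 12: bank1 7->7 [HIT]
step 13: bank3 7->10 [CONFLICT]
step 14: bank0 5->8 [CONFLICT]
step 15: bank0 8->8 [HIT]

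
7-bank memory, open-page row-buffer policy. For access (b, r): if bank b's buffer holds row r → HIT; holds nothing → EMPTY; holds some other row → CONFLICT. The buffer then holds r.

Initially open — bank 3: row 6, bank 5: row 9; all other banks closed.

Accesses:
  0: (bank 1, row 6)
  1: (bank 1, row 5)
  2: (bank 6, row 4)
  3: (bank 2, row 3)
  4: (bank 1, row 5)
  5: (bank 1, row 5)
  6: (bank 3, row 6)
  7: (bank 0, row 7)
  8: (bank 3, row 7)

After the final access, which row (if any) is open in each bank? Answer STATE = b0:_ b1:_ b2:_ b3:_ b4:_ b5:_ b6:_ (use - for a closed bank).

step 0: bank1 None->6 [EMPTY]
step 1: bank1 6->5 [CONFLICT]
step 2: bank6 None->4 [EMPTY]
step 3: bank2 None->3 [EMPTY]
step 4: bank1 5->5 [HIT]
step 5: bank1 5->5 [HIT]
step 6: bank3 6->6 [HIT]
step 7: bank0 None->7 [EMPTY]
step 8: bank3 6->7 [CONFLICT]

STATE = b0:7 b1:5 b2:3 b3:7 b4:- b5:9 b6:4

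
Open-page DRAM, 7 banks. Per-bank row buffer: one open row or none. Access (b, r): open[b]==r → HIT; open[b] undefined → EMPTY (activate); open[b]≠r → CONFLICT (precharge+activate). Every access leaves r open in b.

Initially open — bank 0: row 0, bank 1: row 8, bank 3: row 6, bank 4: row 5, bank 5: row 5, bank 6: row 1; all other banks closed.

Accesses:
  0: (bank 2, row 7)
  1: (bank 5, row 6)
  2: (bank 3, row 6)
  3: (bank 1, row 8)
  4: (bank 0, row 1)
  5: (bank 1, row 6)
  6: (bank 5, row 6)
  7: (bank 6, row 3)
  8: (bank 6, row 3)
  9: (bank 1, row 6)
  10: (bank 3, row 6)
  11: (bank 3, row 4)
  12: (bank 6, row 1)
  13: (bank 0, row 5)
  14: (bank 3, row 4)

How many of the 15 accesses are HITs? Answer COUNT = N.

  [0] b2 r7: no row ⇒ E
  [1] b5 r6: had r5 ⇒ C
  [2] b3 r6: had r6 ⇒ H
  [3] b1 r8: had r8 ⇒ H
  [4] b0 r1: had r0 ⇒ C
  [5] b1 r6: had r8 ⇒ C
  [6] b5 r6: had r6 ⇒ H
  [7] b6 r3: had r1 ⇒ C
  [8] b6 r3: had r3 ⇒ H
  [9] b1 r6: had r6 ⇒ H
  [10] b3 r6: had r6 ⇒ H
  [11] b3 r4: had r6 ⇒ C
  [12] b6 r1: had r3 ⇒ C
  [13] b0 r5: had r1 ⇒ C
  [14] b3 r4: had r4 ⇒ H

COUNT = 7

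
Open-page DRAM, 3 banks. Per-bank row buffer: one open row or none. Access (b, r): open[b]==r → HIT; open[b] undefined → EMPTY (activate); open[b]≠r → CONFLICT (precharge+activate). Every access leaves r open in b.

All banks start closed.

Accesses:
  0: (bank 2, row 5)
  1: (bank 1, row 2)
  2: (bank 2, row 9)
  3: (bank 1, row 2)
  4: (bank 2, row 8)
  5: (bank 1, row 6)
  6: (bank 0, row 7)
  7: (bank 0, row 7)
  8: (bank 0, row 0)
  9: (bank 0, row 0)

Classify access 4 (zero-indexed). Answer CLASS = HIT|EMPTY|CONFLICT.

CLASS = CONFLICT

  [0] b2 r5: no row ⇒ E
  [1] b1 r2: no row ⇒ E
  [2] b2 r9: had r5 ⇒ C
  [3] b1 r2: had r2 ⇒ H
  [4] b2 r8: had r9 ⇒ C
  [5] b1 r6: had r2 ⇒ C
  [6] b0 r7: no row ⇒ E
  [7] b0 r7: had r7 ⇒ H
  [8] b0 r0: had r7 ⇒ C
  [9] b0 r0: had r0 ⇒ H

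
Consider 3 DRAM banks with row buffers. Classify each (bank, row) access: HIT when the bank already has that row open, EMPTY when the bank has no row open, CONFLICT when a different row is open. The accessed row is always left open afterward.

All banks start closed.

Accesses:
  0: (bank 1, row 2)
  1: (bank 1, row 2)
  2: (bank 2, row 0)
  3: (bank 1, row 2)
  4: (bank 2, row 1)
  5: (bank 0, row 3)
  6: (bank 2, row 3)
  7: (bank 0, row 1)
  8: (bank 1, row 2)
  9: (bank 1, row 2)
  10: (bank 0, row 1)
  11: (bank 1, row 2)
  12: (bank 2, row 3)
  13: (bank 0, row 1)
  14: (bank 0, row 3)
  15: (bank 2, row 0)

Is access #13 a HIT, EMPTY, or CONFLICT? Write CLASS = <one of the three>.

CLASS = HIT

0: bank 1 row 2 — prev None → EMPTY
1: bank 1 row 2 — prev 2 → HIT
2: bank 2 row 0 — prev None → EMPTY
3: bank 1 row 2 — prev 2 → HIT
4: bank 2 row 1 — prev 0 → CONFLICT
5: bank 0 row 3 — prev None → EMPTY
6: bank 2 row 3 — prev 1 → CONFLICT
7: bank 0 row 1 — prev 3 → CONFLICT
8: bank 1 row 2 — prev 2 → HIT
9: bank 1 row 2 — prev 2 → HIT
10: bank 0 row 1 — prev 1 → HIT
11: bank 1 row 2 — prev 2 → HIT
12: bank 2 row 3 — prev 3 → HIT
13: bank 0 row 1 — prev 1 → HIT
14: bank 0 row 3 — prev 1 → CONFLICT
15: bank 2 row 0 — prev 3 → CONFLICT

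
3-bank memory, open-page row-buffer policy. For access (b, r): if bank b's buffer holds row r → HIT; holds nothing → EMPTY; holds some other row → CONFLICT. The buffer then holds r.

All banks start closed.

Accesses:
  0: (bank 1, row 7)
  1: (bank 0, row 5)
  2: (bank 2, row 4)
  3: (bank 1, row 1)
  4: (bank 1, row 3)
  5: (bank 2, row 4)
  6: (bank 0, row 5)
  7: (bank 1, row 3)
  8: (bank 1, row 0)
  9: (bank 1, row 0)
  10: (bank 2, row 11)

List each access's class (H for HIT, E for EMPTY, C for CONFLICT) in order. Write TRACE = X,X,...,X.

TRACE = E,E,E,C,C,H,H,H,C,H,C

0: bank 1 row 7 — prev None → EMPTY
1: bank 0 row 5 — prev None → EMPTY
2: bank 2 row 4 — prev None → EMPTY
3: bank 1 row 1 — prev 7 → CONFLICT
4: bank 1 row 3 — prev 1 → CONFLICT
5: bank 2 row 4 — prev 4 → HIT
6: bank 0 row 5 — prev 5 → HIT
7: bank 1 row 3 — prev 3 → HIT
8: bank 1 row 0 — prev 3 → CONFLICT
9: bank 1 row 0 — prev 0 → HIT
10: bank 2 row 11 — prev 4 → CONFLICT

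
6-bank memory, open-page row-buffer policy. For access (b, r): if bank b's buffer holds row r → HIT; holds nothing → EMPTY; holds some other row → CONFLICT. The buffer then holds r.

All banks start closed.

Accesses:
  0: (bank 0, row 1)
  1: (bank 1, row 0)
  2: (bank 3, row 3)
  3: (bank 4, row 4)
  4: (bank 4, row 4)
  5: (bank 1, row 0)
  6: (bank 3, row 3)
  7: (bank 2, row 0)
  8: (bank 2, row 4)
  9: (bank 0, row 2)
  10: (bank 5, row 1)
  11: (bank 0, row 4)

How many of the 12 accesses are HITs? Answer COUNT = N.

step 0: bank0 None->1 [EMPTY]
step 1: bank1 None->0 [EMPTY]
step 2: bank3 None->3 [EMPTY]
step 3: bank4 None->4 [EMPTY]
step 4: bank4 4->4 [HIT]
step 5: bank1 0->0 [HIT]
step 6: bank3 3->3 [HIT]
step 7: bank2 None->0 [EMPTY]
step 8: bank2 0->4 [CONFLICT]
step 9: bank0 1->2 [CONFLICT]
step 10: bank5 None->1 [EMPTY]
step 11: bank0 2->4 [CONFLICT]

COUNT = 3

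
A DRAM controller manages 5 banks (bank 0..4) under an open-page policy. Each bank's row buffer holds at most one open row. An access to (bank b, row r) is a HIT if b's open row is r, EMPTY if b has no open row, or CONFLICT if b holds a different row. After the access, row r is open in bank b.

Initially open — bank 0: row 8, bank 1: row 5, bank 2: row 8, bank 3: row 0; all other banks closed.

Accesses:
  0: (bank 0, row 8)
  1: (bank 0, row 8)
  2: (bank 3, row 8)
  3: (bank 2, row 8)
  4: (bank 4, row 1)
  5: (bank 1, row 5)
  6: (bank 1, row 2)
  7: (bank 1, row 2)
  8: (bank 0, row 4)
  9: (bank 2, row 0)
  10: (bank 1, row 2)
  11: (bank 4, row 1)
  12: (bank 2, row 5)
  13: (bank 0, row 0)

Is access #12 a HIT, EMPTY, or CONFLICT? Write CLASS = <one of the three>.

#0 (0,8) H  (was 8)
#1 (0,8) H  (was 8)
#2 (3,8) C  (was 0)
#3 (2,8) H  (was 8)
#4 (4,1) E
#5 (1,5) H  (was 5)
#6 (1,2) C  (was 5)
#7 (1,2) H  (was 2)
#8 (0,4) C  (was 8)
#9 (2,0) C  (was 8)
#10 (1,2) H  (was 2)
#11 (4,1) H  (was 1)
#12 (2,5) C  (was 0)
#13 (0,0) C  (was 4)

CLASS = CONFLICT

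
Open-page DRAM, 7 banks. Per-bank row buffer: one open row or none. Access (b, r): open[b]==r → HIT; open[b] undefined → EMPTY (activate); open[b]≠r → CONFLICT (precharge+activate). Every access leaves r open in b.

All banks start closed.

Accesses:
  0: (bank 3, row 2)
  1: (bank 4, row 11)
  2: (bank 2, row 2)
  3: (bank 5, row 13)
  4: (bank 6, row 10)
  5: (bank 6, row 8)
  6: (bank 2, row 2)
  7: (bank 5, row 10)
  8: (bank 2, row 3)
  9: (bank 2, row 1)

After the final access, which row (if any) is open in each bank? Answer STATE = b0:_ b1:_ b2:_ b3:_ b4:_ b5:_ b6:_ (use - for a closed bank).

STATE = b0:- b1:- b2:1 b3:2 b4:11 b5:10 b6:8

#0 (3,2) E
#1 (4,11) E
#2 (2,2) E
#3 (5,13) E
#4 (6,10) E
#5 (6,8) C  (was 10)
#6 (2,2) H  (was 2)
#7 (5,10) C  (was 13)
#8 (2,3) C  (was 2)
#9 (2,1) C  (was 3)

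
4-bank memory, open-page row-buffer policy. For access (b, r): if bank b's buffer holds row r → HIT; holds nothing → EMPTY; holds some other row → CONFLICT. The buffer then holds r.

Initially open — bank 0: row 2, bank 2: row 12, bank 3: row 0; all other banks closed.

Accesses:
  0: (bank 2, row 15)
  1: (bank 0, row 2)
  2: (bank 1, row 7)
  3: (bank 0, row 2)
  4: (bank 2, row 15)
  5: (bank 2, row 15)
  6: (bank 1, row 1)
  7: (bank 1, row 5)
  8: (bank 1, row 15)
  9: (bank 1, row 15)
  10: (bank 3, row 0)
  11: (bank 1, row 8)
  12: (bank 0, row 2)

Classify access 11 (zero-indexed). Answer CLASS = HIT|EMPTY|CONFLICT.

step 0: bank2 12->15 [CONFLICT]
step 1: bank0 2->2 [HIT]
step 2: bank1 None->7 [EMPTY]
step 3: bank0 2->2 [HIT]
step 4: bank2 15->15 [HIT]
step 5: bank2 15->15 [HIT]
step 6: bank1 7->1 [CONFLICT]
step 7: bank1 1->5 [CONFLICT]
step 8: bank1 5->15 [CONFLICT]
step 9: bank1 15->15 [HIT]
step 10: bank3 0->0 [HIT]
step 11: bank1 15->8 [CONFLICT]
step 12: bank0 2->2 [HIT]

CLASS = CONFLICT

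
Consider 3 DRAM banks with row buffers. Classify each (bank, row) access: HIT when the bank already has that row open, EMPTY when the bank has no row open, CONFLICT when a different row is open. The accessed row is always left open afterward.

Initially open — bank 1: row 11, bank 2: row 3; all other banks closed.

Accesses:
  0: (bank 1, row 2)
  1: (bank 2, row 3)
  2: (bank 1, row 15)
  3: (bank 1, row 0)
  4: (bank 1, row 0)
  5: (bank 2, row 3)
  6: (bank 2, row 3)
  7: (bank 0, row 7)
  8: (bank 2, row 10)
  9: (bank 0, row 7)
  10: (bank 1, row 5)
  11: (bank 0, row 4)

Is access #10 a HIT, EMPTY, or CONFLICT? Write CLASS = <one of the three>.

CLASS = CONFLICT

#0 (1,2) C  (was 11)
#1 (2,3) H  (was 3)
#2 (1,15) C  (was 2)
#3 (1,0) C  (was 15)
#4 (1,0) H  (was 0)
#5 (2,3) H  (was 3)
#6 (2,3) H  (was 3)
#7 (0,7) E
#8 (2,10) C  (was 3)
#9 (0,7) H  (was 7)
#10 (1,5) C  (was 0)
#11 (0,4) C  (was 7)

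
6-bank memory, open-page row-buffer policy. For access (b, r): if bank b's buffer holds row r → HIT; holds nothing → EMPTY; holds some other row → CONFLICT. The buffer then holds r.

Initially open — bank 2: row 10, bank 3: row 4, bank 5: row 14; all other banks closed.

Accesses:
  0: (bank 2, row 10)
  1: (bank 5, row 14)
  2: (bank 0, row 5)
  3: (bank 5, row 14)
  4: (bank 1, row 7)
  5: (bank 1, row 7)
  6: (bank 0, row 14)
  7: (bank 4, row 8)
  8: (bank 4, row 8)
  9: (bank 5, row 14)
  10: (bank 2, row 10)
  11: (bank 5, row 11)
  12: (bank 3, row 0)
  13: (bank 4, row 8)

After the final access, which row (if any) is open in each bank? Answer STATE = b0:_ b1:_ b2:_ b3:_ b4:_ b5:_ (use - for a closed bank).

STATE = b0:14 b1:7 b2:10 b3:0 b4:8 b5:11

  [0] b2 r10: had r10 ⇒ H
  [1] b5 r14: had r14 ⇒ H
  [2] b0 r5: no row ⇒ E
  [3] b5 r14: had r14 ⇒ H
  [4] b1 r7: no row ⇒ E
  [5] b1 r7: had r7 ⇒ H
  [6] b0 r14: had r5 ⇒ C
  [7] b4 r8: no row ⇒ E
  [8] b4 r8: had r8 ⇒ H
  [9] b5 r14: had r14 ⇒ H
  [10] b2 r10: had r10 ⇒ H
  [11] b5 r11: had r14 ⇒ C
  [12] b3 r0: had r4 ⇒ C
  [13] b4 r8: had r8 ⇒ H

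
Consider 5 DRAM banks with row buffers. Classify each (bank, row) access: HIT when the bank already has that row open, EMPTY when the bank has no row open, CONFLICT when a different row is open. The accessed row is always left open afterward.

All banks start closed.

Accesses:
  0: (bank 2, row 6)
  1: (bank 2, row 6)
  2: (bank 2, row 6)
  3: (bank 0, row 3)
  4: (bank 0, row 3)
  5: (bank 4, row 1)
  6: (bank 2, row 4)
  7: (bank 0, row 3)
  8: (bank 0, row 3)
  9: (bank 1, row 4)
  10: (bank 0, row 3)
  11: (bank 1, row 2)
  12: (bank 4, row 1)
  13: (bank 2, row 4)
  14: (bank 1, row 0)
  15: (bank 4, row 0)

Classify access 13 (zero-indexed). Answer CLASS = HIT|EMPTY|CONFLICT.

  [0] b2 r6: no row ⇒ E
  [1] b2 r6: had r6 ⇒ H
  [2] b2 r6: had r6 ⇒ H
  [3] b0 r3: no row ⇒ E
  [4] b0 r3: had r3 ⇒ H
  [5] b4 r1: no row ⇒ E
  [6] b2 r4: had r6 ⇒ C
  [7] b0 r3: had r3 ⇒ H
  [8] b0 r3: had r3 ⇒ H
  [9] b1 r4: no row ⇒ E
  [10] b0 r3: had r3 ⇒ H
  [11] b1 r2: had r4 ⇒ C
  [12] b4 r1: had r1 ⇒ H
  [13] b2 r4: had r4 ⇒ H
  [14] b1 r0: had r2 ⇒ C
  [15] b4 r0: had r1 ⇒ C

CLASS = HIT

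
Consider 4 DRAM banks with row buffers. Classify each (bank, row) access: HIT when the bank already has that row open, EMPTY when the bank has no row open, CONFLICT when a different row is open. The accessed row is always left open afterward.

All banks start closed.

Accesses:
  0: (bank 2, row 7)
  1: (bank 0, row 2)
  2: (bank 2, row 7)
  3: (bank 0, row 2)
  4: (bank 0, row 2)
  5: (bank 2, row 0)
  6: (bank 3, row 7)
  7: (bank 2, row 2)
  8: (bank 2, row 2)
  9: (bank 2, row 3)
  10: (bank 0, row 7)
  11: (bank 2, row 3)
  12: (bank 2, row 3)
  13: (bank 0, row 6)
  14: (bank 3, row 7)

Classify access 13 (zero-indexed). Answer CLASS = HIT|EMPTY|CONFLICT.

CLASS = CONFLICT

step 0: bank2 None->7 [EMPTY]
step 1: bank0 None->2 [EMPTY]
step 2: bank2 7->7 [HIT]
step 3: bank0 2->2 [HIT]
step 4: bank0 2->2 [HIT]
step 5: bank2 7->0 [CONFLICT]
step 6: bank3 None->7 [EMPTY]
step 7: bank2 0->2 [CONFLICT]
step 8: bank2 2->2 [HIT]
step 9: bank2 2->3 [CONFLICT]
step 10: bank0 2->7 [CONFLICT]
step 11: bank2 3->3 [HIT]
step 12: bank2 3->3 [HIT]
step 13: bank0 7->6 [CONFLICT]
step 14: bank3 7->7 [HIT]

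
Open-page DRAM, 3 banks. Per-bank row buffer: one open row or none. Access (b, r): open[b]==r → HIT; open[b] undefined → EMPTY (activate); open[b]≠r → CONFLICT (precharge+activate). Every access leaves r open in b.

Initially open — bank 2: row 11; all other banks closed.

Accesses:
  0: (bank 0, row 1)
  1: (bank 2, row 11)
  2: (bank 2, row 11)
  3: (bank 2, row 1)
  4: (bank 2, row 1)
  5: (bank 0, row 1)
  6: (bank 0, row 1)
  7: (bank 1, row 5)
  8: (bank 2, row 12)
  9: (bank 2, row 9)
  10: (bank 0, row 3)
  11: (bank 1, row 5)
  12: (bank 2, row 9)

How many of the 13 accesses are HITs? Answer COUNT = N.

  [0] b0 r1: no row ⇒ E
  [1] b2 r11: had r11 ⇒ H
  [2] b2 r11: had r11 ⇒ H
  [3] b2 r1: had r11 ⇒ C
  [4] b2 r1: had r1 ⇒ H
  [5] b0 r1: had r1 ⇒ H
  [6] b0 r1: had r1 ⇒ H
  [7] b1 r5: no row ⇒ E
  [8] b2 r12: had r1 ⇒ C
  [9] b2 r9: had r12 ⇒ C
  [10] b0 r3: had r1 ⇒ C
  [11] b1 r5: had r5 ⇒ H
  [12] b2 r9: had r9 ⇒ H

COUNT = 7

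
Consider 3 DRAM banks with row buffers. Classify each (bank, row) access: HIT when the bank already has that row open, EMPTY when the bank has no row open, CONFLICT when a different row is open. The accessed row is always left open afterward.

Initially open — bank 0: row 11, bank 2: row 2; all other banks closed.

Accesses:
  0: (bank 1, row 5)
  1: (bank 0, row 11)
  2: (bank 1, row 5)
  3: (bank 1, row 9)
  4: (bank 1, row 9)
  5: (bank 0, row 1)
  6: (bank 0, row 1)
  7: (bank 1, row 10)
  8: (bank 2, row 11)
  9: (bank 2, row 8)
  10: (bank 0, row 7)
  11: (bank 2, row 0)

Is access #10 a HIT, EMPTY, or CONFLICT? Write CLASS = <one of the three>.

CLASS = CONFLICT

#0 (1,5) E
#1 (0,11) H  (was 11)
#2 (1,5) H  (was 5)
#3 (1,9) C  (was 5)
#4 (1,9) H  (was 9)
#5 (0,1) C  (was 11)
#6 (0,1) H  (was 1)
#7 (1,10) C  (was 9)
#8 (2,11) C  (was 2)
#9 (2,8) C  (was 11)
#10 (0,7) C  (was 1)
#11 (2,0) C  (was 8)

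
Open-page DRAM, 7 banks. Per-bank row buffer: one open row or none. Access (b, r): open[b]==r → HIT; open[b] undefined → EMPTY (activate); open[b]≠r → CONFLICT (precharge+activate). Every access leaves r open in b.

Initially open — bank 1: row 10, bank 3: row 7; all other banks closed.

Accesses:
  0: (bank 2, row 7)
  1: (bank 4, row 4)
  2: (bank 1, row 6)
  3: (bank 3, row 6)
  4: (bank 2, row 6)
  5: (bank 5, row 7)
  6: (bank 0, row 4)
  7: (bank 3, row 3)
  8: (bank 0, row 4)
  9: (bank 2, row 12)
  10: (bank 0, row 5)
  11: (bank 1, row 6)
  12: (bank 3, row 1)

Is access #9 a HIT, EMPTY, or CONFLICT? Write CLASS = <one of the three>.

#0 (2,7) E
#1 (4,4) E
#2 (1,6) C  (was 10)
#3 (3,6) C  (was 7)
#4 (2,6) C  (was 7)
#5 (5,7) E
#6 (0,4) E
#7 (3,3) C  (was 6)
#8 (0,4) H  (was 4)
#9 (2,12) C  (was 6)
#10 (0,5) C  (was 4)
#11 (1,6) H  (was 6)
#12 (3,1) C  (was 3)

CLASS = CONFLICT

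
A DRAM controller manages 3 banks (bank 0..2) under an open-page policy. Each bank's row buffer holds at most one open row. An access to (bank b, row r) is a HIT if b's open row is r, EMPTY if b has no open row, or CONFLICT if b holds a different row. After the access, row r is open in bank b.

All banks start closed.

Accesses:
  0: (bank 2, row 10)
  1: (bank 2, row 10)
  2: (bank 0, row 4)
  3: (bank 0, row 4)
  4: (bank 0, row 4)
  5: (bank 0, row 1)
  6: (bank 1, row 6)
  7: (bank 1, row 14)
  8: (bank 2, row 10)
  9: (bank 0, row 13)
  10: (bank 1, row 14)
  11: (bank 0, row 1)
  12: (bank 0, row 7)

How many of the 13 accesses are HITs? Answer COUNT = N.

  [0] b2 r10: no row ⇒ E
  [1] b2 r10: had r10 ⇒ H
  [2] b0 r4: no row ⇒ E
  [3] b0 r4: had r4 ⇒ H
  [4] b0 r4: had r4 ⇒ H
  [5] b0 r1: had r4 ⇒ C
  [6] b1 r6: no row ⇒ E
  [7] b1 r14: had r6 ⇒ C
  [8] b2 r10: had r10 ⇒ H
  [9] b0 r13: had r1 ⇒ C
  [10] b1 r14: had r14 ⇒ H
  [11] b0 r1: had r13 ⇒ C
  [12] b0 r7: had r1 ⇒ C

COUNT = 5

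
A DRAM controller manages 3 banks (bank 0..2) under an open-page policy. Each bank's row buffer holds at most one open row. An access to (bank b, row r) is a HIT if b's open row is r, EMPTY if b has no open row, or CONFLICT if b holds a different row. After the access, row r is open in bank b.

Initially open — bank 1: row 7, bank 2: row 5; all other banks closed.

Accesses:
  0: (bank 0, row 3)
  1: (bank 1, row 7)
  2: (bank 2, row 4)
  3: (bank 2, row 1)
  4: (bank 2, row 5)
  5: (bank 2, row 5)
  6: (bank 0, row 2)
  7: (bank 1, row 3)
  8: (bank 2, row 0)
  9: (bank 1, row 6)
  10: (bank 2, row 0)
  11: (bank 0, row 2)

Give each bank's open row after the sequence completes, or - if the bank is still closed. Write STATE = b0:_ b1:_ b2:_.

STATE = b0:2 b1:6 b2:0

0: bank 0 row 3 — prev None → EMPTY
1: bank 1 row 7 — prev 7 → HIT
2: bank 2 row 4 — prev 5 → CONFLICT
3: bank 2 row 1 — prev 4 → CONFLICT
4: bank 2 row 5 — prev 1 → CONFLICT
5: bank 2 row 5 — prev 5 → HIT
6: bank 0 row 2 — prev 3 → CONFLICT
7: bank 1 row 3 — prev 7 → CONFLICT
8: bank 2 row 0 — prev 5 → CONFLICT
9: bank 1 row 6 — prev 3 → CONFLICT
10: bank 2 row 0 — prev 0 → HIT
11: bank 0 row 2 — prev 2 → HIT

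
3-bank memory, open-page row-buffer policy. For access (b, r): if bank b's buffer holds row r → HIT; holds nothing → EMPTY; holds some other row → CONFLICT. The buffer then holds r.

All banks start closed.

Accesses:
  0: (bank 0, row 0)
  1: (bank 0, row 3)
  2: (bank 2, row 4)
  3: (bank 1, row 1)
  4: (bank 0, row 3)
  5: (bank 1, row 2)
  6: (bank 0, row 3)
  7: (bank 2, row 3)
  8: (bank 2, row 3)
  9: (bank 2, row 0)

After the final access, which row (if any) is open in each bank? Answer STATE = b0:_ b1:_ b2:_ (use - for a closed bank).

  [0] b0 r0: no row ⇒ E
  [1] b0 r3: had r0 ⇒ C
  [2] b2 r4: no row ⇒ E
  [3] b1 r1: no row ⇒ E
  [4] b0 r3: had r3 ⇒ H
  [5] b1 r2: had r1 ⇒ C
  [6] b0 r3: had r3 ⇒ H
  [7] b2 r3: had r4 ⇒ C
  [8] b2 r3: had r3 ⇒ H
  [9] b2 r0: had r3 ⇒ C

STATE = b0:3 b1:2 b2:0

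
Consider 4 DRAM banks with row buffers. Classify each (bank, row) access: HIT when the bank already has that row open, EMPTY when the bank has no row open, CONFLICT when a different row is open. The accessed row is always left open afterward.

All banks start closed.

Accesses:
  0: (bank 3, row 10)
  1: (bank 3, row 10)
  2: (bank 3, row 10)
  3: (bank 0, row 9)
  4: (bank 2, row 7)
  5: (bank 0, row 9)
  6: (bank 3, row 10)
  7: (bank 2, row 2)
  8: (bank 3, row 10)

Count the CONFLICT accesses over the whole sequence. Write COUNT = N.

  [0] b3 r10: no row ⇒ E
  [1] b3 r10: had r10 ⇒ H
  [2] b3 r10: had r10 ⇒ H
  [3] b0 r9: no row ⇒ E
  [4] b2 r7: no row ⇒ E
  [5] b0 r9: had r9 ⇒ H
  [6] b3 r10: had r10 ⇒ H
  [7] b2 r2: had r7 ⇒ C
  [8] b3 r10: had r10 ⇒ H

COUNT = 1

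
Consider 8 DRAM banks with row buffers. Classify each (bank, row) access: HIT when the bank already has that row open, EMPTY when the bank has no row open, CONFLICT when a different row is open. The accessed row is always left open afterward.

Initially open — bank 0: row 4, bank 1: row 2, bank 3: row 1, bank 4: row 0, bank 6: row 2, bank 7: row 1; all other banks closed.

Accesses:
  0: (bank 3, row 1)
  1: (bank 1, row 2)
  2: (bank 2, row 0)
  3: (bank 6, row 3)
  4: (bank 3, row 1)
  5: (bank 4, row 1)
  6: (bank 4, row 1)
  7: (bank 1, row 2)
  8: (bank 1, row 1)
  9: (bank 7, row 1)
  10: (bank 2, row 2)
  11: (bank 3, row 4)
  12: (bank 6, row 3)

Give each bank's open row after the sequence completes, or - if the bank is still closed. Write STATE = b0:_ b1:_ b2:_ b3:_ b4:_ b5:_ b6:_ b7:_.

0: bank 3 row 1 — prev 1 → HIT
1: bank 1 row 2 — prev 2 → HIT
2: bank 2 row 0 — prev None → EMPTY
3: bank 6 row 3 — prev 2 → CONFLICT
4: bank 3 row 1 — prev 1 → HIT
5: bank 4 row 1 — prev 0 → CONFLICT
6: bank 4 row 1 — prev 1 → HIT
7: bank 1 row 2 — prev 2 → HIT
8: bank 1 row 1 — prev 2 → CONFLICT
9: bank 7 row 1 — prev 1 → HIT
10: bank 2 row 2 — prev 0 → CONFLICT
11: bank 3 row 4 — prev 1 → CONFLICT
12: bank 6 row 3 — prev 3 → HIT

STATE = b0:4 b1:1 b2:2 b3:4 b4:1 b5:- b6:3 b7:1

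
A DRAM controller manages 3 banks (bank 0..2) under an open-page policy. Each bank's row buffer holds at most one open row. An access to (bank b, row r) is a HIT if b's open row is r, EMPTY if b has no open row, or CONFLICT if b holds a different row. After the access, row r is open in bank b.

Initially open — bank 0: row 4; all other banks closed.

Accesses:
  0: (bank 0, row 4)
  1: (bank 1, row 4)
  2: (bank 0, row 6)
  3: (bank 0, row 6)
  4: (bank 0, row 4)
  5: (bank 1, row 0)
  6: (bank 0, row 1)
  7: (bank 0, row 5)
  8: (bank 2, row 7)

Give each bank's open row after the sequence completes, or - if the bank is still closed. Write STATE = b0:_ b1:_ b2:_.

0: bank 0 row 4 — prev 4 → HIT
1: bank 1 row 4 — prev None → EMPTY
2: bank 0 row 6 — prev 4 → CONFLICT
3: bank 0 row 6 — prev 6 → HIT
4: bank 0 row 4 — prev 6 → CONFLICT
5: bank 1 row 0 — prev 4 → CONFLICT
6: bank 0 row 1 — prev 4 → CONFLICT
7: bank 0 row 5 — prev 1 → CONFLICT
8: bank 2 row 7 — prev None → EMPTY

STATE = b0:5 b1:0 b2:7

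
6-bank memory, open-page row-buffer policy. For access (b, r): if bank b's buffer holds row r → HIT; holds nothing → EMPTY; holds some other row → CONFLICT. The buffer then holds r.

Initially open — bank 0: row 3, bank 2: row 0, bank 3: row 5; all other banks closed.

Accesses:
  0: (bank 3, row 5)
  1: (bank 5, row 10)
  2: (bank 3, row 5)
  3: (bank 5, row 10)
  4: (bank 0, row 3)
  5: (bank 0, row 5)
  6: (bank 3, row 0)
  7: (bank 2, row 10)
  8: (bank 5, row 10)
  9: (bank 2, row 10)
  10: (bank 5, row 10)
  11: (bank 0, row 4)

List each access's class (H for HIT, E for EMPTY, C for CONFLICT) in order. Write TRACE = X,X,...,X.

TRACE = H,E,H,H,H,C,C,C,H,H,H,C

step 0: bank3 5->5 [HIT]
step 1: bank5 None->10 [EMPTY]
step 2: bank3 5->5 [HIT]
step 3: bank5 10->10 [HIT]
step 4: bank0 3->3 [HIT]
step 5: bank0 3->5 [CONFLICT]
step 6: bank3 5->0 [CONFLICT]
step 7: bank2 0->10 [CONFLICT]
step 8: bank5 10->10 [HIT]
step 9: bank2 10->10 [HIT]
step 10: bank5 10->10 [HIT]
step 11: bank0 5->4 [CONFLICT]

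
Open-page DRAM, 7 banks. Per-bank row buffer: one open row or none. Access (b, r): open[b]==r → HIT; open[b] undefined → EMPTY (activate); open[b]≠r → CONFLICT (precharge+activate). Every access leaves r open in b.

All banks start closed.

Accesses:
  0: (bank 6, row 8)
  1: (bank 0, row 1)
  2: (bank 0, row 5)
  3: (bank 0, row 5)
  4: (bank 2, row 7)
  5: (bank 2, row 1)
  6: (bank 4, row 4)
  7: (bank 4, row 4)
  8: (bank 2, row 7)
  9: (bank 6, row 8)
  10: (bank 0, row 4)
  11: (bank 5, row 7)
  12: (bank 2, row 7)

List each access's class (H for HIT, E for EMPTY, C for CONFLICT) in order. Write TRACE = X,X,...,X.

step 0: bank6 None->8 [EMPTY]
step 1: bank0 None->1 [EMPTY]
step 2: bank0 1->5 [CONFLICT]
step 3: bank0 5->5 [HIT]
step 4: bank2 None->7 [EMPTY]
step 5: bank2 7->1 [CONFLICT]
step 6: bank4 None->4 [EMPTY]
step 7: bank4 4->4 [HIT]
step 8: bank2 1->7 [CONFLICT]
step 9: bank6 8->8 [HIT]
step 10: bank0 5->4 [CONFLICT]
step 11: bank5 None->7 [EMPTY]
step 12: bank2 7->7 [HIT]

TRACE = E,E,C,H,E,C,E,H,C,H,C,E,H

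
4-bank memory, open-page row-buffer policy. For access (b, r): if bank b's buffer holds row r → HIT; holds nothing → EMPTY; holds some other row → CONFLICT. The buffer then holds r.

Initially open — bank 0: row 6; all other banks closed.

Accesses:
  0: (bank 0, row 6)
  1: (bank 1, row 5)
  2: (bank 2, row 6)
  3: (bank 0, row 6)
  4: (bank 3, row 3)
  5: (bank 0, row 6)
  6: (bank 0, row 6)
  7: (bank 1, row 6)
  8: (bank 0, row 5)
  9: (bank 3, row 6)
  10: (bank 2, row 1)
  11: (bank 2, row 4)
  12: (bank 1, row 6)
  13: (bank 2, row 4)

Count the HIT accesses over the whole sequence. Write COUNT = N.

  [0] b0 r6: had r6 ⇒ H
  [1] b1 r5: no row ⇒ E
  [2] b2 r6: no row ⇒ E
  [3] b0 r6: had r6 ⇒ H
  [4] b3 r3: no row ⇒ E
  [5] b0 r6: had r6 ⇒ H
  [6] b0 r6: had r6 ⇒ H
  [7] b1 r6: had r5 ⇒ C
  [8] b0 r5: had r6 ⇒ C
  [9] b3 r6: had r3 ⇒ C
  [10] b2 r1: had r6 ⇒ C
  [11] b2 r4: had r1 ⇒ C
  [12] b1 r6: had r6 ⇒ H
  [13] b2 r4: had r4 ⇒ H

COUNT = 6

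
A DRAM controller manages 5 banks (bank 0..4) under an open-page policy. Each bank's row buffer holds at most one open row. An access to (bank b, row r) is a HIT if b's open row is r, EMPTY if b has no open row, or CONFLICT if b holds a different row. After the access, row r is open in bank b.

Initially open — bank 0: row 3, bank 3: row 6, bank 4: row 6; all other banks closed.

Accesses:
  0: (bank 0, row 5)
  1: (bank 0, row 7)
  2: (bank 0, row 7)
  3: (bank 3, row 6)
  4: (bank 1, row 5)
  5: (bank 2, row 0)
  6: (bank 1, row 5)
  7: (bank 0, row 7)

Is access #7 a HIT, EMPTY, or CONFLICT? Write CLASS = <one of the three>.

0: bank 0 row 5 — prev 3 → CONFLICT
1: bank 0 row 7 — prev 5 → CONFLICT
2: bank 0 row 7 — prev 7 → HIT
3: bank 3 row 6 — prev 6 → HIT
4: bank 1 row 5 — prev None → EMPTY
5: bank 2 row 0 — prev None → EMPTY
6: bank 1 row 5 — prev 5 → HIT
7: bank 0 row 7 — prev 7 → HIT

CLASS = HIT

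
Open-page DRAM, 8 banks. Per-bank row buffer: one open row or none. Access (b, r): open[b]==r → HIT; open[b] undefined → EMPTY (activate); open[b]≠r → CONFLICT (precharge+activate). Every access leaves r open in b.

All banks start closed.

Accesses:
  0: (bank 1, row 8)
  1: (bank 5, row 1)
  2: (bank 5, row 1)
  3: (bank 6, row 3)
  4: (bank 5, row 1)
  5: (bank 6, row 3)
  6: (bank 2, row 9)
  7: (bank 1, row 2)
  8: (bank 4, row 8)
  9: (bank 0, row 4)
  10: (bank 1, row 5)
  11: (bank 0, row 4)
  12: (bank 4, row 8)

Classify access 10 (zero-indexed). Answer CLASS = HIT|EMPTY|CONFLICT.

  [0] b1 r8: no row ⇒ E
  [1] b5 r1: no row ⇒ E
  [2] b5 r1: had r1 ⇒ H
  [3] b6 r3: no row ⇒ E
  [4] b5 r1: had r1 ⇒ H
  [5] b6 r3: had r3 ⇒ H
  [6] b2 r9: no row ⇒ E
  [7] b1 r2: had r8 ⇒ C
  [8] b4 r8: no row ⇒ E
  [9] b0 r4: no row ⇒ E
  [10] b1 r5: had r2 ⇒ C
  [11] b0 r4: had r4 ⇒ H
  [12] b4 r8: had r8 ⇒ H

CLASS = CONFLICT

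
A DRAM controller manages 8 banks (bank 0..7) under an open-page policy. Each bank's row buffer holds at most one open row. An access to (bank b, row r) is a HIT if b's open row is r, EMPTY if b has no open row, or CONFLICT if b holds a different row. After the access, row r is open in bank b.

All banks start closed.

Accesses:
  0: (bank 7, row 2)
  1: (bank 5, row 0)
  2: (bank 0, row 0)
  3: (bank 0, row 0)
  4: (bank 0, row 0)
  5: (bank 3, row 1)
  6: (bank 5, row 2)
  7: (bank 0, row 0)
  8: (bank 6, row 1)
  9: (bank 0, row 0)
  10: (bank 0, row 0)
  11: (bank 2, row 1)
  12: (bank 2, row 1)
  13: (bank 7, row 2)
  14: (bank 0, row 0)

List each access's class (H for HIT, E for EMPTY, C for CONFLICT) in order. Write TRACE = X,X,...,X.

step 0: bank7 None->2 [EMPTY]
step 1: bank5 None->0 [EMPTY]
step 2: bank0 None->0 [EMPTY]
step 3: bank0 0->0 [HIT]
step 4: bank0 0->0 [HIT]
step 5: bank3 None->1 [EMPTY]
step 6: bank5 0->2 [CONFLICT]
step 7: bank0 0->0 [HIT]
step 8: bank6 None->1 [EMPTY]
step 9: bank0 0->0 [HIT]
step 10: bank0 0->0 [HIT]
step 11: bank2 None->1 [EMPTY]
step 12: bank2 1->1 [HIT]
step 13: bank7 2->2 [HIT]
step 14: bank0 0->0 [HIT]

TRACE = E,E,E,H,H,E,C,H,E,H,H,E,H,H,H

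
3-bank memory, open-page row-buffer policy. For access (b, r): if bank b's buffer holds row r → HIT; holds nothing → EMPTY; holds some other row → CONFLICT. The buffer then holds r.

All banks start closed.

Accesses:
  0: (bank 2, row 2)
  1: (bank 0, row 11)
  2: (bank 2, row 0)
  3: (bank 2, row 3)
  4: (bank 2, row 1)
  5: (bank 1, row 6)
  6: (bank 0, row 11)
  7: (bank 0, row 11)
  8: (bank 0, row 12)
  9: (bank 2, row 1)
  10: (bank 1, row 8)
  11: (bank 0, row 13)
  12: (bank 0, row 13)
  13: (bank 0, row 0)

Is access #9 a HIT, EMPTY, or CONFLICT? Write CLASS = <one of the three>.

CLASS = HIT

#0 (2,2) E
#1 (0,11) E
#2 (2,0) C  (was 2)
#3 (2,3) C  (was 0)
#4 (2,1) C  (was 3)
#5 (1,6) E
#6 (0,11) H  (was 11)
#7 (0,11) H  (was 11)
#8 (0,12) C  (was 11)
#9 (2,1) H  (was 1)
#10 (1,8) C  (was 6)
#11 (0,13) C  (was 12)
#12 (0,13) H  (was 13)
#13 (0,0) C  (was 13)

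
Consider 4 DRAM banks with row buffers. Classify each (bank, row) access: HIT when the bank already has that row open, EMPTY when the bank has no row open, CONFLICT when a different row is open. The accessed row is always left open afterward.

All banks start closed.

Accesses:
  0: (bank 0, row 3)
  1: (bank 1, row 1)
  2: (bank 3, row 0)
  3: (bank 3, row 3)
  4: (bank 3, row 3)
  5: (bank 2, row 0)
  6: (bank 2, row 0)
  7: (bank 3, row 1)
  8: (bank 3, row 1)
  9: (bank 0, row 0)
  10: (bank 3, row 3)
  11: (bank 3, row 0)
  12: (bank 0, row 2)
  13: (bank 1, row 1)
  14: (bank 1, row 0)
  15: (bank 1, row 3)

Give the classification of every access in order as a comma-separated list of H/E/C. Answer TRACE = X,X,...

TRACE = E,E,E,C,H,E,H,C,H,C,C,C,C,H,C,C

#0 (0,3) E
#1 (1,1) E
#2 (3,0) E
#3 (3,3) C  (was 0)
#4 (3,3) H  (was 3)
#5 (2,0) E
#6 (2,0) H  (was 0)
#7 (3,1) C  (was 3)
#8 (3,1) H  (was 1)
#9 (0,0) C  (was 3)
#10 (3,3) C  (was 1)
#11 (3,0) C  (was 3)
#12 (0,2) C  (was 0)
#13 (1,1) H  (was 1)
#14 (1,0) C  (was 1)
#15 (1,3) C  (was 0)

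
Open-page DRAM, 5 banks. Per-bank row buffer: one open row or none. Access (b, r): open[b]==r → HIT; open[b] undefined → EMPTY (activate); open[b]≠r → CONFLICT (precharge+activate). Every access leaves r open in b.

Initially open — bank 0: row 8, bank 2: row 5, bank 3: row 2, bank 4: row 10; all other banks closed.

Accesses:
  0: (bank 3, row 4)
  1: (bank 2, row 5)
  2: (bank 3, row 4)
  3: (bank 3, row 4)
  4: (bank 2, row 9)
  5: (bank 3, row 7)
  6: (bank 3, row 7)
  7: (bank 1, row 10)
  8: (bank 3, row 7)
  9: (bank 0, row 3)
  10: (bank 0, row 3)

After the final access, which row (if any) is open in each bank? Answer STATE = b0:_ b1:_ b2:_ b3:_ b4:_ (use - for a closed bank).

STATE = b0:3 b1:10 b2:9 b3:7 b4:10

  [0] b3 r4: had r2 ⇒ C
  [1] b2 r5: had r5 ⇒ H
  [2] b3 r4: had r4 ⇒ H
  [3] b3 r4: had r4 ⇒ H
  [4] b2 r9: had r5 ⇒ C
  [5] b3 r7: had r4 ⇒ C
  [6] b3 r7: had r7 ⇒ H
  [7] b1 r10: no row ⇒ E
  [8] b3 r7: had r7 ⇒ H
  [9] b0 r3: had r8 ⇒ C
  [10] b0 r3: had r3 ⇒ H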